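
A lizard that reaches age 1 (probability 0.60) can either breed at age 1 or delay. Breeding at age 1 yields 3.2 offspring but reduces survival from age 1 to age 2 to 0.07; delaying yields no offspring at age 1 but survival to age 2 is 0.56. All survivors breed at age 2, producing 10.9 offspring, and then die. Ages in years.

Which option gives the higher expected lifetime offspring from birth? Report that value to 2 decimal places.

breed at age 1: R₀ = 0.60 × (3.2 + 0.07 × 10.9) = 0.60 × 3.9630 = 2.3778
delay to age 2: R₀ = 0.60 × (0.56 × 10.9) = 0.60 × 6.1040 = 3.6624
Higher: delay to age 2 (3.6624).

3.66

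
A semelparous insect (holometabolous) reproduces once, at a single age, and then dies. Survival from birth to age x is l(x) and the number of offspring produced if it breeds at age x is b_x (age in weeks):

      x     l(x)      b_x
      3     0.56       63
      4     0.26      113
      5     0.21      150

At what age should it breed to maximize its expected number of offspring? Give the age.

Expected offspring if breeding at age x = l(x) × b_x:
  age 3: 0.56 × 63 = 35.280
  age 4: 0.26 × 113 = 29.380
  age 5: 0.21 × 150 = 31.500
Maximum at age 3 (35.280).

3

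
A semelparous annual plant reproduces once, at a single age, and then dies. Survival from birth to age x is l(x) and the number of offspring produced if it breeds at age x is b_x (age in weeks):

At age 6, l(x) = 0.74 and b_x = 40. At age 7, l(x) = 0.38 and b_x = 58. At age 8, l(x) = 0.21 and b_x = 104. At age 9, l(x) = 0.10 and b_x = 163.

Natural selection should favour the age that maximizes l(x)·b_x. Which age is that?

Expected offspring if breeding at age x = l(x) × b_x:
  age 6: 0.74 × 40 = 29.600
  age 7: 0.38 × 58 = 22.040
  age 8: 0.21 × 104 = 21.840
  age 9: 0.10 × 163 = 16.300
Maximum at age 6 (29.600).

6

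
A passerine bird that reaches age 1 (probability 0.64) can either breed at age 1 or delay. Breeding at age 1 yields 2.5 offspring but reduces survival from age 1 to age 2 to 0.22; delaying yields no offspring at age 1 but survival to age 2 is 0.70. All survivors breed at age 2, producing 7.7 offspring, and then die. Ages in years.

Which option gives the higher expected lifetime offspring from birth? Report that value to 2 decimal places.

3.45

breed at age 1: R₀ = 0.64 × (2.5 + 0.22 × 7.7) = 0.64 × 4.1940 = 2.6842
delay to age 2: R₀ = 0.64 × (0.70 × 7.7) = 0.64 × 5.3900 = 3.4496
Higher: delay to age 2 (3.4496).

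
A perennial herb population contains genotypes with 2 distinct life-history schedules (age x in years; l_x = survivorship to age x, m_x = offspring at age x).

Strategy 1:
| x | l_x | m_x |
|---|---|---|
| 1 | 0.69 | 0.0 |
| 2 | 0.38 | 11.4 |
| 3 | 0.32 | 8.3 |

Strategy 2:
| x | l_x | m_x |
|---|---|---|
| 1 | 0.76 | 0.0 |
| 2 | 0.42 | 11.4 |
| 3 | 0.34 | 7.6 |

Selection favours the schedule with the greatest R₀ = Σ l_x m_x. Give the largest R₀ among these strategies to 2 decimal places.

7.37

Strategy 1: R₀ = 0.69×0.0 + 0.38×11.4 + 0.32×8.3 = 6.9880
Strategy 2: R₀ = 0.76×0.0 + 0.42×11.4 + 0.34×7.6 = 7.3720
Highest R₀: strategy 2 with 7.3720.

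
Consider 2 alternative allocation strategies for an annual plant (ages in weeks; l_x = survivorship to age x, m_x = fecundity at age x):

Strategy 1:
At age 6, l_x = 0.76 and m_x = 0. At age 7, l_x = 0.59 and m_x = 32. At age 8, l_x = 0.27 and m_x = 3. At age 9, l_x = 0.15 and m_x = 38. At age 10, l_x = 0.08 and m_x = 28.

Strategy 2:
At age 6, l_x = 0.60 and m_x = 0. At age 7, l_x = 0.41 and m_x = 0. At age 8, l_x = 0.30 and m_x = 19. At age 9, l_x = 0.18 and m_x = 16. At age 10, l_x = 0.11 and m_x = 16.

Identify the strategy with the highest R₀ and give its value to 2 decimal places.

Strategy 1: R₀ = 0.76×0 + 0.59×32 + 0.27×3 + 0.15×38 + 0.08×28 = 27.6300
Strategy 2: R₀ = 0.60×0 + 0.41×0 + 0.30×19 + 0.18×16 + 0.11×16 = 10.3400
Highest R₀: strategy 1 with 27.6300.

27.63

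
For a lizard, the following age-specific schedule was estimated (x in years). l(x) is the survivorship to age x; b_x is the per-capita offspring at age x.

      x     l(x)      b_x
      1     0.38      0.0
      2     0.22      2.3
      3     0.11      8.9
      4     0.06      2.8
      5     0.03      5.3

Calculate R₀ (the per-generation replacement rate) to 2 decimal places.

1.81

R₀ = Σ l(x) b_x:
  age 1: 0.38 × 0.0 = 0.0000
  age 2: 0.22 × 2.3 = 0.5060
  age 3: 0.11 × 8.9 = 0.9790
  age 4: 0.06 × 2.8 = 0.1680
  age 5: 0.03 × 5.3 = 0.1590
R₀ = 0.0000 + 0.5060 + 0.9790 + 0.1680 + 0.1590 = 1.8120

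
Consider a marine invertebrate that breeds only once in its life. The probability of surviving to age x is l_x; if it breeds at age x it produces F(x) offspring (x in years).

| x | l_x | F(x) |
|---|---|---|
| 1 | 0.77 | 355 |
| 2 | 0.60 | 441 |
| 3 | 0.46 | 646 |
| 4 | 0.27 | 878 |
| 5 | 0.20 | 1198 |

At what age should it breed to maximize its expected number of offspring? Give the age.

3

Expected offspring if breeding at age x = l_x × F(x):
  age 1: 0.77 × 355 = 273.350
  age 2: 0.60 × 441 = 264.600
  age 3: 0.46 × 646 = 297.160
  age 4: 0.27 × 878 = 237.060
  age 5: 0.20 × 1198 = 239.600
Maximum at age 3 (297.160).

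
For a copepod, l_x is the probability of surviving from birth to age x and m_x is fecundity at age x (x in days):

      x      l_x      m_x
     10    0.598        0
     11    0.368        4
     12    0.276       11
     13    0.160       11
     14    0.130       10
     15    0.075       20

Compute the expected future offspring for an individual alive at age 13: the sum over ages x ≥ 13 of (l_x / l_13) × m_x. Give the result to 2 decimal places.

l_13 = 0.160. Conditional survival from age 13 to x is l_x / l_13.
  x=13: (0.160/0.160) × 11 = 11.0000
  x=14: (0.130/0.160) × 10 = 8.1250
  x=15: (0.075/0.160) × 20 = 9.3750
Sum = 11.0000 + 8.1250 + 9.3750 = 28.5000

28.50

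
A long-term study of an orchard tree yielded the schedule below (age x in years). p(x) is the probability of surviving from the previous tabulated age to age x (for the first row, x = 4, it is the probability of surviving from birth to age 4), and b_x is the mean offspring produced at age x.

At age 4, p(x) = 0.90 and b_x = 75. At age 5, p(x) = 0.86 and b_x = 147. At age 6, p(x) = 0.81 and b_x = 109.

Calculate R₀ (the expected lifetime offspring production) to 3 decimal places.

Survivorship from birth: l_x = p_4·p_5·…·p_x.
  l_4 = 0.90000
  l_5 = 0.77400
  l_6 = 0.62694
R₀ = Σ l_x b_x:
  age 4: 0.90000 × 75 = 67.5000
  age 5: 0.77400 × 147 = 113.7780
  age 6: 0.62694 × 109 = 68.3365
R₀ = 67.5000 + 113.7780 + 68.3365 = 249.6145

249.614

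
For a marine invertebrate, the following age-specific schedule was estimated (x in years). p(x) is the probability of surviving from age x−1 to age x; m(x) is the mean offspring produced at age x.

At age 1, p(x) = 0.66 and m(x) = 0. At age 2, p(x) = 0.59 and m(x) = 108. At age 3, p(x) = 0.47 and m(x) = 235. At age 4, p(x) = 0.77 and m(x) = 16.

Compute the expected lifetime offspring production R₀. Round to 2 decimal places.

87.32

Survivorship from birth: l_x = p_1·p_2·…·p_x.
  l_1 = 0.66000
  l_2 = 0.38940
  l_3 = 0.18302
  l_4 = 0.14092
R₀ = Σ l_x m(x):
  age 1: 0.66000 × 0 = 0.0000
  age 2: 0.38940 × 108 = 42.0552
  age 3: 0.18302 × 235 = 43.0097
  age 4: 0.14092 × 16 = 2.2547
R₀ = 0.0000 + 42.0552 + 43.0097 + 2.2547 = 87.3196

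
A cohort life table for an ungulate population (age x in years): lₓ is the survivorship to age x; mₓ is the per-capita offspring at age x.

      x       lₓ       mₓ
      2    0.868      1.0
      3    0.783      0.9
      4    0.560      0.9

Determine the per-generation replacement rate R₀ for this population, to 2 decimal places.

2.08

R₀ = Σ lₓ mₓ:
  age 2: 0.868 × 1.0 = 0.8680
  age 3: 0.783 × 0.9 = 0.7047
  age 4: 0.560 × 0.9 = 0.5040
R₀ = 0.8680 + 0.7047 + 0.5040 = 2.0767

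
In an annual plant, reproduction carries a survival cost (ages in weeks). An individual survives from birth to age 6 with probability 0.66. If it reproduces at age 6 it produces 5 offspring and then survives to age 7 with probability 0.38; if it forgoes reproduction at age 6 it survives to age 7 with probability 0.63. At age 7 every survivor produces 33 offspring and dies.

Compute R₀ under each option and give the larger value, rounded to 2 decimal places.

13.72

breed at age 6: R₀ = 0.66 × (5 + 0.38 × 33) = 0.66 × 17.5400 = 11.5764
delay to age 7: R₀ = 0.66 × (0.63 × 33) = 0.66 × 20.7900 = 13.7214
Higher: delay to age 7 (13.7214).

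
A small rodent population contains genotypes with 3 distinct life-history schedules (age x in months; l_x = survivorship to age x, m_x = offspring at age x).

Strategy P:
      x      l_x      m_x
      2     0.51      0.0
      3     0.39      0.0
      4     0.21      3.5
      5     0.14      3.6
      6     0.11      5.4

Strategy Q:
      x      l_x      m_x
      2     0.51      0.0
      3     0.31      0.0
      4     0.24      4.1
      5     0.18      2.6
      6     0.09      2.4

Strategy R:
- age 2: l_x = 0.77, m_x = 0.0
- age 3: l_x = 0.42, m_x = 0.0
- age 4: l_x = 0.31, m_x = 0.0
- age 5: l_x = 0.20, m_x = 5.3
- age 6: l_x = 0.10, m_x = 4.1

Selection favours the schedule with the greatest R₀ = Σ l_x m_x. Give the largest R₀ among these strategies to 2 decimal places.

Strategy P: R₀ = 0.51×0.0 + 0.39×0.0 + 0.21×3.5 + 0.14×3.6 + 0.11×5.4 = 1.8330
Strategy Q: R₀ = 0.51×0.0 + 0.31×0.0 + 0.24×4.1 + 0.18×2.6 + 0.09×2.4 = 1.6680
Strategy R: R₀ = 0.77×0.0 + 0.42×0.0 + 0.31×0.0 + 0.20×5.3 + 0.10×4.1 = 1.4700
Highest R₀: strategy P with 1.8330.

1.83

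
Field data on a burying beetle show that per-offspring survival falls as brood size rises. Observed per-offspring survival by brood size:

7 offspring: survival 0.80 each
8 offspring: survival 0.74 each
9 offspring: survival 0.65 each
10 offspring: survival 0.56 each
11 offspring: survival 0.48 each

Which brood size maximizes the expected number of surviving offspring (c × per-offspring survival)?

Expected surviving offspring = c × s(c):
  c=7: 7 × 0.80 = 5.600
  c=8: 8 × 0.74 = 5.920
  c=9: 9 × 0.65 = 5.850
  c=10: 10 × 0.56 = 5.600
  c=11: 11 × 0.48 = 5.280
Maximum at c = 8 (5.920 surviving offspring).

8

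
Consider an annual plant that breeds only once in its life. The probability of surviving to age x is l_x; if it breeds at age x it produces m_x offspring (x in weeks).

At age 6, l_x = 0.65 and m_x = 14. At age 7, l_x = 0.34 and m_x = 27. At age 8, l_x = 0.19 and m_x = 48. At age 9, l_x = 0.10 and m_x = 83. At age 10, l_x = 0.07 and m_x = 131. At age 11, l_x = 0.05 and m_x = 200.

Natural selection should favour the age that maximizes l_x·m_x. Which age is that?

11

Expected offspring if breeding at age x = l_x × m_x:
  age 6: 0.65 × 14 = 9.100
  age 7: 0.34 × 27 = 9.180
  age 8: 0.19 × 48 = 9.120
  age 9: 0.10 × 83 = 8.300
  age 10: 0.07 × 131 = 9.170
  age 11: 0.05 × 200 = 10.000
Maximum at age 11 (10.000).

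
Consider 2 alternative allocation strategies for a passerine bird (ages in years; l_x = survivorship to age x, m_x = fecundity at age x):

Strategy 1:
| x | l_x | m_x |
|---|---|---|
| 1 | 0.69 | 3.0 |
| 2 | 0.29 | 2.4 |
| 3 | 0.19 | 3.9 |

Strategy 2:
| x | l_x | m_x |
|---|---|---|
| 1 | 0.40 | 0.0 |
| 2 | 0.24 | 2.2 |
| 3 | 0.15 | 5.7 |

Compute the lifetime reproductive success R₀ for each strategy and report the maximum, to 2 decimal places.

Strategy 1: R₀ = 0.69×3.0 + 0.29×2.4 + 0.19×3.9 = 3.5070
Strategy 2: R₀ = 0.40×0.0 + 0.24×2.2 + 0.15×5.7 = 1.3830
Highest R₀: strategy 1 with 3.5070.

3.51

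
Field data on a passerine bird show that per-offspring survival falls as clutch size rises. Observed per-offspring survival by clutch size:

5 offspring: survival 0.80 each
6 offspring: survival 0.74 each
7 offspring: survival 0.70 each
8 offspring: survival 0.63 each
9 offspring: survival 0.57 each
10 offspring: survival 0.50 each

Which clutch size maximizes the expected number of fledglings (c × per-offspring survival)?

9

Expected fledglings = c × s(c):
  c=5: 5 × 0.80 = 4.000
  c=6: 6 × 0.74 = 4.440
  c=7: 7 × 0.70 = 4.900
  c=8: 8 × 0.63 = 5.040
  c=9: 9 × 0.57 = 5.130
  c=10: 10 × 0.50 = 5.000
Maximum at c = 9 (5.130 fledglings).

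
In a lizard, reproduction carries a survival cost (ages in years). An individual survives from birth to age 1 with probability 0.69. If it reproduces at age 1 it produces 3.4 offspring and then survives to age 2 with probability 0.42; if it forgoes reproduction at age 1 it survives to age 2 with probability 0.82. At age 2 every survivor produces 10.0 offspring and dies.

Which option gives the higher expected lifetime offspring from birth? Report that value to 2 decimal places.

breed at age 1: R₀ = 0.69 × (3.4 + 0.42 × 10.0) = 0.69 × 7.6000 = 5.2440
delay to age 2: R₀ = 0.69 × (0.82 × 10.0) = 0.69 × 8.2000 = 5.6580
Higher: delay to age 2 (5.6580).

5.66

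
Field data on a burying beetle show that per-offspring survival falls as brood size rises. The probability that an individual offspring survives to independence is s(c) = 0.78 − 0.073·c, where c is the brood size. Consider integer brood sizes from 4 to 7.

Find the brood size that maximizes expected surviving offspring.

Expected surviving offspring = c × s(c):
  c=4: 4 × 0.488 = 1.952
  c=5: 5 × 0.415 = 2.075
  c=6: 6 × 0.342 = 2.052
  c=7: 7 × 0.269 = 1.883
Maximum at c = 5 (2.075 surviving offspring).

5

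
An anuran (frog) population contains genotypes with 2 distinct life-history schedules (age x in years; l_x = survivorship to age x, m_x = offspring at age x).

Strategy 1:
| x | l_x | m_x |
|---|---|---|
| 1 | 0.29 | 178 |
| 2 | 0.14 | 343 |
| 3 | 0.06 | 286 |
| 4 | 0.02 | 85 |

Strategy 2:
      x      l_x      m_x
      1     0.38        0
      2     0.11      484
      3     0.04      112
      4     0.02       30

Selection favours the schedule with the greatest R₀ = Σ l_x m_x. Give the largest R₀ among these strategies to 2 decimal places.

118.50

Strategy 1: R₀ = 0.29×178 + 0.14×343 + 0.06×286 + 0.02×85 = 118.5000
Strategy 2: R₀ = 0.38×0 + 0.11×484 + 0.04×112 + 0.02×30 = 58.3200
Highest R₀: strategy 1 with 118.5000.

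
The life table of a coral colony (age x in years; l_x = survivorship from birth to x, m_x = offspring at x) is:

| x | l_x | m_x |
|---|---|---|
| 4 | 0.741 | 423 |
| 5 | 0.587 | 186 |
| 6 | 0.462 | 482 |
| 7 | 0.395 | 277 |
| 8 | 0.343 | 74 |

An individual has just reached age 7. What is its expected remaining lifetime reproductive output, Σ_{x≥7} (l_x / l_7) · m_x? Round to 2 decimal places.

l_7 = 0.395. Conditional survival from age 7 to x is l_x / l_7.
  x=7: (0.395/0.395) × 277 = 277.0000
  x=8: (0.343/0.395) × 74 = 64.2582
Sum = 277.0000 + 64.2582 = 341.2582

341.26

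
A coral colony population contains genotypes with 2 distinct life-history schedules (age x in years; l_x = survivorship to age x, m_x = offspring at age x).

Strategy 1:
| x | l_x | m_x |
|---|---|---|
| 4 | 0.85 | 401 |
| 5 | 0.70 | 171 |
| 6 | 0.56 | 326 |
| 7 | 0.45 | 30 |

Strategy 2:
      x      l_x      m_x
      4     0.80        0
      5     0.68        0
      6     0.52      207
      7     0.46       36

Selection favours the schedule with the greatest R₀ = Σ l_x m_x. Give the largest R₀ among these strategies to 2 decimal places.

Strategy 1: R₀ = 0.85×401 + 0.70×171 + 0.56×326 + 0.45×30 = 656.6100
Strategy 2: R₀ = 0.80×0 + 0.68×0 + 0.52×207 + 0.46×36 = 124.2000
Highest R₀: strategy 1 with 656.6100.

656.61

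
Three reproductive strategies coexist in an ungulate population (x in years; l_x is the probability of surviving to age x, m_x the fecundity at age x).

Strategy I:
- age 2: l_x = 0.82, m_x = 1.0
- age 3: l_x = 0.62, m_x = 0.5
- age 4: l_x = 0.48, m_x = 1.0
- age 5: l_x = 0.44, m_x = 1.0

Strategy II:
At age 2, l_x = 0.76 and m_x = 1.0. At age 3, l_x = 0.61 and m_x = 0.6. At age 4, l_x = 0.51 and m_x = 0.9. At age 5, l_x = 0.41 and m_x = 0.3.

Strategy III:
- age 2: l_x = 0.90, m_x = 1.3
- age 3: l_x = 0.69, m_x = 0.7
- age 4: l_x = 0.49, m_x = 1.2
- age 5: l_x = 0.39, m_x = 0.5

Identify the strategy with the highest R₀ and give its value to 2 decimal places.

2.44

Strategy I: R₀ = 0.82×1.0 + 0.62×0.5 + 0.48×1.0 + 0.44×1.0 = 2.0500
Strategy II: R₀ = 0.76×1.0 + 0.61×0.6 + 0.51×0.9 + 0.41×0.3 = 1.7080
Strategy III: R₀ = 0.90×1.3 + 0.69×0.7 + 0.49×1.2 + 0.39×0.5 = 2.4360
Highest R₀: strategy III with 2.4360.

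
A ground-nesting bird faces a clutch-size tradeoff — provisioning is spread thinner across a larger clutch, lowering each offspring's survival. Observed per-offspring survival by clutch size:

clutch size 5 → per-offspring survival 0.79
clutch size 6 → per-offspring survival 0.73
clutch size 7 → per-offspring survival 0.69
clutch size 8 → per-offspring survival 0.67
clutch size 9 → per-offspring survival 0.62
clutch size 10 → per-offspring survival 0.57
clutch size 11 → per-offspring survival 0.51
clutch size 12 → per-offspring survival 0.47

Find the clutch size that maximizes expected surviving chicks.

Expected surviving chicks = c × s(c):
  c=5: 5 × 0.79 = 3.950
  c=6: 6 × 0.73 = 4.380
  c=7: 7 × 0.69 = 4.830
  c=8: 8 × 0.67 = 5.360
  c=9: 9 × 0.62 = 5.580
  c=10: 10 × 0.57 = 5.700
  c=11: 11 × 0.51 = 5.610
  c=12: 12 × 0.47 = 5.640
Maximum at c = 10 (5.700 surviving chicks).

10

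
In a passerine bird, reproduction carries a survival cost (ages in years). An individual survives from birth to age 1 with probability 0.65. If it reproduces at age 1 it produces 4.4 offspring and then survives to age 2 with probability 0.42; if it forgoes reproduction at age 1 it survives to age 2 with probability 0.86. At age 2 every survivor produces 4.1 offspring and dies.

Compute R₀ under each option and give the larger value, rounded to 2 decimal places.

3.98

breed at age 1: R₀ = 0.65 × (4.4 + 0.42 × 4.1) = 0.65 × 6.1220 = 3.9793
delay to age 2: R₀ = 0.65 × (0.86 × 4.1) = 0.65 × 3.5260 = 2.2919
Higher: breed at age 1 (3.9793).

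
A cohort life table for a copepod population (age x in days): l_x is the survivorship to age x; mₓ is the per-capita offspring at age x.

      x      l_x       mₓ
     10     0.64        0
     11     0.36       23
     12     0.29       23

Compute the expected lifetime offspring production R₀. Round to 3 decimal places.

R₀ = Σ l_x mₓ:
  age 10: 0.64 × 0 = 0.0000
  age 11: 0.36 × 23 = 8.2800
  age 12: 0.29 × 23 = 6.6700
R₀ = 0.0000 + 8.2800 + 6.6700 = 14.9500

14.950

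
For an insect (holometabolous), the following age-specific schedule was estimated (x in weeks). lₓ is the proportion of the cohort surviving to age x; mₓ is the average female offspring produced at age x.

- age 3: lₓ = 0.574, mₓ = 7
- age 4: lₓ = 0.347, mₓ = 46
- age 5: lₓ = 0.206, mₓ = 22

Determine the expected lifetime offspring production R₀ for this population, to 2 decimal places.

R₀ = Σ lₓ mₓ:
  age 3: 0.574 × 7 = 4.0180
  age 4: 0.347 × 46 = 15.9620
  age 5: 0.206 × 22 = 4.5320
R₀ = 4.0180 + 15.9620 + 4.5320 = 24.5120

24.51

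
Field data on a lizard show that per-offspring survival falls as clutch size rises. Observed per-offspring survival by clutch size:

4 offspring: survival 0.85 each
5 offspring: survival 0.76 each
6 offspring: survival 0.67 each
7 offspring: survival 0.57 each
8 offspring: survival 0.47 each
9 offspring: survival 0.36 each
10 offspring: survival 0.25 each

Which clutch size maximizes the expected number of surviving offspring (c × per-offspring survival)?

6

Expected surviving offspring = c × s(c):
  c=4: 4 × 0.85 = 3.400
  c=5: 5 × 0.76 = 3.800
  c=6: 6 × 0.67 = 4.020
  c=7: 7 × 0.57 = 3.990
  c=8: 8 × 0.47 = 3.760
  c=9: 9 × 0.36 = 3.240
  c=10: 10 × 0.25 = 2.500
Maximum at c = 6 (4.020 surviving offspring).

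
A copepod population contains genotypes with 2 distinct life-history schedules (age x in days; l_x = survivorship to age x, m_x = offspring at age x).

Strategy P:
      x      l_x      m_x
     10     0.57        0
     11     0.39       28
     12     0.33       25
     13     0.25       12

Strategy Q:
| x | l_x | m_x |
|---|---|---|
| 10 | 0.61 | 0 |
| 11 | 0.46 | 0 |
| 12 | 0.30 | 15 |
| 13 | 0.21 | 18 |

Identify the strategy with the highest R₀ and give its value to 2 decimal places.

22.17

Strategy P: R₀ = 0.57×0 + 0.39×28 + 0.33×25 + 0.25×12 = 22.1700
Strategy Q: R₀ = 0.61×0 + 0.46×0 + 0.30×15 + 0.21×18 = 8.2800
Highest R₀: strategy P with 22.1700.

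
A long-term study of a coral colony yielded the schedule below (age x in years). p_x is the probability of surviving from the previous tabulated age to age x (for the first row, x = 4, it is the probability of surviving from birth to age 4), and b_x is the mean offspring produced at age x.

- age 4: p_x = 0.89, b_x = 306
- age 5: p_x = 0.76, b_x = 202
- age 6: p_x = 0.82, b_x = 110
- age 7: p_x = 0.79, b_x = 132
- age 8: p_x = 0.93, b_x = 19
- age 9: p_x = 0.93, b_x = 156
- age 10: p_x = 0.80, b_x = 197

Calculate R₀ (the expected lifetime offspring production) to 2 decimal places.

654.41

Survivorship from birth: l_x = p_4·p_5·…·p_x.
  l_4 = 0.89000
  l_5 = 0.67640
  l_6 = 0.55465
  l_7 = 0.43817
  l_8 = 0.40750
  l_9 = 0.37897
  l_10 = 0.30318
R₀ = Σ l_x b_x:
  age 4: 0.89000 × 306 = 272.3400
  age 5: 0.67640 × 202 = 136.6328
  age 6: 0.55465 × 110 = 61.0115
  age 7: 0.43817 × 132 = 57.8384
  age 8: 0.40750 × 19 = 7.7425
  age 9: 0.37897 × 156 = 59.1193
  age 10: 0.30318 × 197 = 59.7265
R₀ = 272.3400 + 136.6328 + 61.0115 + 57.8384 + 7.7425 + 59.1193 + 59.7265 = 654.4110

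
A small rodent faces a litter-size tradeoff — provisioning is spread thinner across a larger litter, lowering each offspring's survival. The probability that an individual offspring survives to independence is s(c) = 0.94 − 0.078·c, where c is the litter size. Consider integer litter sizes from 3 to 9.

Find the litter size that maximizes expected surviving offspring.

Expected surviving offspring = c × s(c):
  c=3: 3 × 0.706 = 2.118
  c=4: 4 × 0.628 = 2.512
  c=5: 5 × 0.550 = 2.750
  c=6: 6 × 0.472 = 2.832
  c=7: 7 × 0.394 = 2.758
  c=8: 8 × 0.316 = 2.528
  c=9: 9 × 0.238 = 2.142
Maximum at c = 6 (2.832 surviving offspring).

6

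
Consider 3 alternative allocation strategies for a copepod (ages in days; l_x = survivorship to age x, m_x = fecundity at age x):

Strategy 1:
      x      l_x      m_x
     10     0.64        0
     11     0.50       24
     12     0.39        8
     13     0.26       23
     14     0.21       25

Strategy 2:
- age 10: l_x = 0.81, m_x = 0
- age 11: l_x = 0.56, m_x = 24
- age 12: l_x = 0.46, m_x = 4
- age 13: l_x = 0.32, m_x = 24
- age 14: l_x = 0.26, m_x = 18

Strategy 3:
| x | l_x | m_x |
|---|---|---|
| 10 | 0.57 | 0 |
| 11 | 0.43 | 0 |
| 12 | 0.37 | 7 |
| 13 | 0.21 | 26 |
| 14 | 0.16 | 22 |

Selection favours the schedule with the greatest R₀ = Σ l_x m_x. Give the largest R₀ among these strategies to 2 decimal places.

27.64

Strategy 1: R₀ = 0.64×0 + 0.50×24 + 0.39×8 + 0.26×23 + 0.21×25 = 26.3500
Strategy 2: R₀ = 0.81×0 + 0.56×24 + 0.46×4 + 0.32×24 + 0.26×18 = 27.6400
Strategy 3: R₀ = 0.57×0 + 0.43×0 + 0.37×7 + 0.21×26 + 0.16×22 = 11.5700
Highest R₀: strategy 2 with 27.6400.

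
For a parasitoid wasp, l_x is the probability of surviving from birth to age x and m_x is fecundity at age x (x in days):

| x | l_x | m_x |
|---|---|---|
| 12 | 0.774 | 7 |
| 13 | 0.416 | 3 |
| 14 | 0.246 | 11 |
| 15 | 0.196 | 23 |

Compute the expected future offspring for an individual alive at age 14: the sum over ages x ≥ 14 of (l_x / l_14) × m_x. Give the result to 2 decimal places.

l_14 = 0.246. Conditional survival from age 14 to x is l_x / l_14.
  x=14: (0.246/0.246) × 11 = 11.0000
  x=15: (0.196/0.246) × 23 = 18.3252
Sum = 11.0000 + 18.3252 = 29.3252

29.33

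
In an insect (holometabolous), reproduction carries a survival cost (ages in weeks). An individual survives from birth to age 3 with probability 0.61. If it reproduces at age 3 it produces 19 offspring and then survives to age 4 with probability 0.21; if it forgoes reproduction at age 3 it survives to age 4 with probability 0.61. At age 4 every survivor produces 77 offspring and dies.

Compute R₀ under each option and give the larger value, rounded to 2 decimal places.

breed at age 3: R₀ = 0.61 × (19 + 0.21 × 77) = 0.61 × 35.1700 = 21.4537
delay to age 4: R₀ = 0.61 × (0.61 × 77) = 0.61 × 46.9700 = 28.6517
Higher: delay to age 4 (28.6517).

28.65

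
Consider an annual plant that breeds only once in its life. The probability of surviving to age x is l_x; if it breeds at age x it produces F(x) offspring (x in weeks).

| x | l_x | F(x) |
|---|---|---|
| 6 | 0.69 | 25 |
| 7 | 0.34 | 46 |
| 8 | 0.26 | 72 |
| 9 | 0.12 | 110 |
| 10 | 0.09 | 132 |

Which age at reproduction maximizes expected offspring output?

Expected offspring if breeding at age x = l_x × F(x):
  age 6: 0.69 × 25 = 17.250
  age 7: 0.34 × 46 = 15.640
  age 8: 0.26 × 72 = 18.720
  age 9: 0.12 × 110 = 13.200
  age 10: 0.09 × 132 = 11.880
Maximum at age 8 (18.720).

8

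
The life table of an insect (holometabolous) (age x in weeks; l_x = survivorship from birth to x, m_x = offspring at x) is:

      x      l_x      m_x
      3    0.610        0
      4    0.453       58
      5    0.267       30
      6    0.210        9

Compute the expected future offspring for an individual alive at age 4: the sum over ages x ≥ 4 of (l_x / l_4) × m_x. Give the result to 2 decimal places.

l_4 = 0.453. Conditional survival from age 4 to x is l_x / l_4.
  x=4: (0.453/0.453) × 58 = 58.0000
  x=5: (0.267/0.453) × 30 = 17.6821
  x=6: (0.210/0.453) × 9 = 4.1722
Sum = 58.0000 + 17.6821 + 4.1722 = 79.8543

79.85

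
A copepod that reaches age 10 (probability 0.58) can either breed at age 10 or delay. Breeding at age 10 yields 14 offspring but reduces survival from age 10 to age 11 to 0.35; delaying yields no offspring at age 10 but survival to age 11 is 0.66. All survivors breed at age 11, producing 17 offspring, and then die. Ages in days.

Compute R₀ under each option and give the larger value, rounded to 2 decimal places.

11.57

breed at age 10: R₀ = 0.58 × (14 + 0.35 × 17) = 0.58 × 19.9500 = 11.5710
delay to age 11: R₀ = 0.58 × (0.66 × 17) = 0.58 × 11.2200 = 6.5076
Higher: breed at age 10 (11.5710).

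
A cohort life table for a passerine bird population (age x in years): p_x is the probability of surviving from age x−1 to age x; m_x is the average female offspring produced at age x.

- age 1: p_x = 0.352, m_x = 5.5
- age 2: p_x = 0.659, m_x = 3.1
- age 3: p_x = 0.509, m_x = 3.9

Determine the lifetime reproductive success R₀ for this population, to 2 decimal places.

3.12

Survivorship from birth: l_x = p_1·p_2·…·p_x.
  l_1 = 0.35200
  l_2 = 0.23197
  l_3 = 0.11807
R₀ = Σ l_x m_x:
  age 1: 0.35200 × 5.5 = 1.9360
  age 2: 0.23197 × 3.1 = 0.7191
  age 3: 0.11807 × 3.9 = 0.4605
R₀ = 1.9360 + 0.7191 + 0.4605 = 3.1156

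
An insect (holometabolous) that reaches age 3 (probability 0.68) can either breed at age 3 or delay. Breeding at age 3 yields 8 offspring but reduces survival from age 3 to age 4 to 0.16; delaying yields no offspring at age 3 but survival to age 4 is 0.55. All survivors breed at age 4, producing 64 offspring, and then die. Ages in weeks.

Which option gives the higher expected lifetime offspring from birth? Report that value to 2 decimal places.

23.94

breed at age 3: R₀ = 0.68 × (8 + 0.16 × 64) = 0.68 × 18.2400 = 12.4032
delay to age 4: R₀ = 0.68 × (0.55 × 64) = 0.68 × 35.2000 = 23.9360
Higher: delay to age 4 (23.9360).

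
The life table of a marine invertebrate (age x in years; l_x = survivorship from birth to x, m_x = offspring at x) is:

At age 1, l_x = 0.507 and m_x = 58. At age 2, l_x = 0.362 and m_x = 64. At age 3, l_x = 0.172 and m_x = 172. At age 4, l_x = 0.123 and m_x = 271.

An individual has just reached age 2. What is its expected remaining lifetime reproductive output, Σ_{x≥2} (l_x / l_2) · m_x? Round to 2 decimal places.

237.80

l_2 = 0.362. Conditional survival from age 2 to x is l_x / l_2.
  x=2: (0.362/0.362) × 64 = 64.0000
  x=3: (0.172/0.362) × 172 = 81.7238
  x=4: (0.123/0.362) × 271 = 92.0801
Sum = 64.0000 + 81.7238 + 92.0801 = 237.8039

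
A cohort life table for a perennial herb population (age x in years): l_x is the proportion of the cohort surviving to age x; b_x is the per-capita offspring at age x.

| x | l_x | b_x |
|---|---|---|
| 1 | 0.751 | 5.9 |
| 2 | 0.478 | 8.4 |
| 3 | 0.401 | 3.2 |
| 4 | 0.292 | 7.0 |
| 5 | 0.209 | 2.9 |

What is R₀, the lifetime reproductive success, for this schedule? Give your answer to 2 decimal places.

12.38

R₀ = Σ l_x b_x:
  age 1: 0.751 × 5.9 = 4.4309
  age 2: 0.478 × 8.4 = 4.0152
  age 3: 0.401 × 3.2 = 1.2832
  age 4: 0.292 × 7.0 = 2.0440
  age 5: 0.209 × 2.9 = 0.6061
R₀ = 4.4309 + 4.0152 + 1.2832 + 2.0440 + 0.6061 = 12.3794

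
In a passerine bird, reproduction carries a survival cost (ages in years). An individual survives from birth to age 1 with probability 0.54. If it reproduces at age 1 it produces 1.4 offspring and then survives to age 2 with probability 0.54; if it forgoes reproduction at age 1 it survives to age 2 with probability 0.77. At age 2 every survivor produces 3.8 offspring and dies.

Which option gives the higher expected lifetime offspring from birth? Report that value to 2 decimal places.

1.86

breed at age 1: R₀ = 0.54 × (1.4 + 0.54 × 3.8) = 0.54 × 3.4520 = 1.8641
delay to age 2: R₀ = 0.54 × (0.77 × 3.8) = 0.54 × 2.9260 = 1.5800
Higher: breed at age 1 (1.8641).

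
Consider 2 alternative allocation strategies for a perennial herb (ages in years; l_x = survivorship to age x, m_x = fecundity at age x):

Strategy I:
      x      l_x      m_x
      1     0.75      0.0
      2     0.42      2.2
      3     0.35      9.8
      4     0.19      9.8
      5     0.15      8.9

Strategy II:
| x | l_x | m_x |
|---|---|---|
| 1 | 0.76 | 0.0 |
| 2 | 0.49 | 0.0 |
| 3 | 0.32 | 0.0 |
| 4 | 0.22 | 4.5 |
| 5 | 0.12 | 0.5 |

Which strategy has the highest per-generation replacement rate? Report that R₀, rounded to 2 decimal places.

Strategy I: R₀ = 0.75×0.0 + 0.42×2.2 + 0.35×9.8 + 0.19×9.8 + 0.15×8.9 = 7.5510
Strategy II: R₀ = 0.76×0.0 + 0.49×0.0 + 0.32×0.0 + 0.22×4.5 + 0.12×0.5 = 1.0500
Highest R₀: strategy I with 7.5510.

7.55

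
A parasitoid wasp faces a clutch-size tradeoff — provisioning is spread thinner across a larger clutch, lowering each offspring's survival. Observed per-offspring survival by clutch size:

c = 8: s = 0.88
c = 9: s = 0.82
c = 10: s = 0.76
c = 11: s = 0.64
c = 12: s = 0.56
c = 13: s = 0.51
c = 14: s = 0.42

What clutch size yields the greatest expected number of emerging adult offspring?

10

Expected emerging adult offspring = c × s(c):
  c=8: 8 × 0.88 = 7.040
  c=9: 9 × 0.82 = 7.380
  c=10: 10 × 0.76 = 7.600
  c=11: 11 × 0.64 = 7.040
  c=12: 12 × 0.56 = 6.720
  c=13: 13 × 0.51 = 6.630
  c=14: 14 × 0.42 = 5.880
Maximum at c = 10 (7.600 emerging adult offspring).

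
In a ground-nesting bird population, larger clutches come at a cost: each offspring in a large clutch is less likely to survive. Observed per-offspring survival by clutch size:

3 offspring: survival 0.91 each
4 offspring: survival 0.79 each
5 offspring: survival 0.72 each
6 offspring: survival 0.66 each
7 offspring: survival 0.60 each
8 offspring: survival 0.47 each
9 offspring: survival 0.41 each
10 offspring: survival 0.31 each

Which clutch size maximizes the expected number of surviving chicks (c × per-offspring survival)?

7

Expected surviving chicks = c × s(c):
  c=3: 3 × 0.91 = 2.730
  c=4: 4 × 0.79 = 3.160
  c=5: 5 × 0.72 = 3.600
  c=6: 6 × 0.66 = 3.960
  c=7: 7 × 0.60 = 4.200
  c=8: 8 × 0.47 = 3.760
  c=9: 9 × 0.41 = 3.690
  c=10: 10 × 0.31 = 3.100
Maximum at c = 7 (4.200 surviving chicks).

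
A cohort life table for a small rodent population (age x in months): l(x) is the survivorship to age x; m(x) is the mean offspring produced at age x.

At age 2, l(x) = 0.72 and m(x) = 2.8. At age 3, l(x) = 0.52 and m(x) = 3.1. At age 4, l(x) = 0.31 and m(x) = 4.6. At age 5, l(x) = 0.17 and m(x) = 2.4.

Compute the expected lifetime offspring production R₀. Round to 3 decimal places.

5.462

R₀ = Σ l(x) m(x):
  age 2: 0.72 × 2.8 = 2.0160
  age 3: 0.52 × 3.1 = 1.6120
  age 4: 0.31 × 4.6 = 1.4260
  age 5: 0.17 × 2.4 = 0.4080
R₀ = 2.0160 + 1.6120 + 1.4260 + 0.4080 = 5.4620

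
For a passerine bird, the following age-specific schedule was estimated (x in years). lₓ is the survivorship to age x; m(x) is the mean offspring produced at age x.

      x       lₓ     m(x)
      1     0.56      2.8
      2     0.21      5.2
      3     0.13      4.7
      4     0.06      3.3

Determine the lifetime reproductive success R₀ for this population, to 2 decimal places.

R₀ = Σ lₓ m(x):
  age 1: 0.56 × 2.8 = 1.5680
  age 2: 0.21 × 5.2 = 1.0920
  age 3: 0.13 × 4.7 = 0.6110
  age 4: 0.06 × 3.3 = 0.1980
R₀ = 1.5680 + 1.0920 + 0.6110 + 0.1980 = 3.4690

3.47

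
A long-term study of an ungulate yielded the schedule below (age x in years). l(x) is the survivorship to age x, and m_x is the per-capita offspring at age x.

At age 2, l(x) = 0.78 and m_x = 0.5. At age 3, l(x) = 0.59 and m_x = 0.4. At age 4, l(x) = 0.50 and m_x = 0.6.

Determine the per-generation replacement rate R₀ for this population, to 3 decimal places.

0.926

R₀ = Σ l(x) m_x:
  age 2: 0.78 × 0.5 = 0.3900
  age 3: 0.59 × 0.4 = 0.2360
  age 4: 0.50 × 0.6 = 0.3000
R₀ = 0.3900 + 0.2360 + 0.3000 = 0.9260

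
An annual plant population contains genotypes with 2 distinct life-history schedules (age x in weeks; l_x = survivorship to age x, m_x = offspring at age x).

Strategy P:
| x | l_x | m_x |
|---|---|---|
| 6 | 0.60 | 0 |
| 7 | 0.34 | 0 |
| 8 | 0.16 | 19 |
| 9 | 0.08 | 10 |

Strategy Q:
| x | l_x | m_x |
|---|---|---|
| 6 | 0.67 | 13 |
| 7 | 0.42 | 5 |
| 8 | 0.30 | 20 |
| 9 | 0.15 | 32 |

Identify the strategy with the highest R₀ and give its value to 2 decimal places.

21.61

Strategy P: R₀ = 0.60×0 + 0.34×0 + 0.16×19 + 0.08×10 = 3.8400
Strategy Q: R₀ = 0.67×13 + 0.42×5 + 0.30×20 + 0.15×32 = 21.6100
Highest R₀: strategy Q with 21.6100.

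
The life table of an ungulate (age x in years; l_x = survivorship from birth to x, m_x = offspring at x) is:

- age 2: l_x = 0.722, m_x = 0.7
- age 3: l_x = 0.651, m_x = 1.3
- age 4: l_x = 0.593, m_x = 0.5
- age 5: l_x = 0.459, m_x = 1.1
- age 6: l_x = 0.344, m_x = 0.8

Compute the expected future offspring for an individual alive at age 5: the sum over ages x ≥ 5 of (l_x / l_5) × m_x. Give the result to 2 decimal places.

1.70

l_5 = 0.459. Conditional survival from age 5 to x is l_x / l_5.
  x=5: (0.459/0.459) × 1.1 = 1.1000
  x=6: (0.344/0.459) × 0.8 = 0.5996
Sum = 1.1000 + 0.5996 = 1.6996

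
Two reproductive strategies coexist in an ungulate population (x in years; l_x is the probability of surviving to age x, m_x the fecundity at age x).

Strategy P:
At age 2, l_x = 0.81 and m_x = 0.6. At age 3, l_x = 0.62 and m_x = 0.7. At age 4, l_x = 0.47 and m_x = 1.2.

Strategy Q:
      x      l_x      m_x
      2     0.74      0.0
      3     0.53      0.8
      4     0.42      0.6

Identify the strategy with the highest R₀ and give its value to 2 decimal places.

Strategy P: R₀ = 0.81×0.6 + 0.62×0.7 + 0.47×1.2 = 1.4840
Strategy Q: R₀ = 0.74×0.0 + 0.53×0.8 + 0.42×0.6 = 0.6760
Highest R₀: strategy P with 1.4840.

1.48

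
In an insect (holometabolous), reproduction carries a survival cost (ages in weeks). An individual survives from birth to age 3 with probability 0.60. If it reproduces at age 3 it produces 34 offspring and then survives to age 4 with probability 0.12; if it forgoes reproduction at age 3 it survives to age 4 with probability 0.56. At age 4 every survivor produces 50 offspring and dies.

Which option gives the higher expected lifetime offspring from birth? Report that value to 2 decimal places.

24.00

breed at age 3: R₀ = 0.60 × (34 + 0.12 × 50) = 0.60 × 40.0000 = 24.0000
delay to age 4: R₀ = 0.60 × (0.56 × 50) = 0.60 × 28.0000 = 16.8000
Higher: breed at age 3 (24.0000).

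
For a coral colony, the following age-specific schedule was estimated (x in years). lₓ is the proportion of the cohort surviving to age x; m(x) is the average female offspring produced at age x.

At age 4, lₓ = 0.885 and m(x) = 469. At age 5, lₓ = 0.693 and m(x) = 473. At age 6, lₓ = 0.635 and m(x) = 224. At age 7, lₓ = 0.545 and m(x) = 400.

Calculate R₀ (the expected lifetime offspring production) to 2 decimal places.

R₀ = Σ lₓ m(x):
  age 4: 0.885 × 469 = 415.0650
  age 5: 0.693 × 473 = 327.7890
  age 6: 0.635 × 224 = 142.2400
  age 7: 0.545 × 400 = 218.0000
R₀ = 415.0650 + 327.7890 + 142.2400 + 218.0000 = 1103.0940

1103.09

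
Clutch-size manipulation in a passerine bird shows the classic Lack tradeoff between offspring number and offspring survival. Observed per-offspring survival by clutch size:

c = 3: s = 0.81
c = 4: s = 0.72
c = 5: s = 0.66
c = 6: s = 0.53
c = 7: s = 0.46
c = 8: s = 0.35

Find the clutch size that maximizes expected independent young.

Expected independent young = c × s(c):
  c=3: 3 × 0.81 = 2.430
  c=4: 4 × 0.72 = 2.880
  c=5: 5 × 0.66 = 3.300
  c=6: 6 × 0.53 = 3.180
  c=7: 7 × 0.46 = 3.220
  c=8: 8 × 0.35 = 2.800
Maximum at c = 5 (3.300 independent young).

5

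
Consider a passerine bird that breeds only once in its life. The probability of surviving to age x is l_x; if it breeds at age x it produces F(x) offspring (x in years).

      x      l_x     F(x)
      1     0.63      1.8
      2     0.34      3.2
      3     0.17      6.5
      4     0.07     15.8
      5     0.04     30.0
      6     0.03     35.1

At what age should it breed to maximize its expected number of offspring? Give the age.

5

Expected offspring if breeding at age x = l_x × F(x):
  age 1: 0.63 × 1.8 = 1.134
  age 2: 0.34 × 3.2 = 1.088
  age 3: 0.17 × 6.5 = 1.105
  age 4: 0.07 × 15.8 = 1.106
  age 5: 0.04 × 30.0 = 1.200
  age 6: 0.03 × 35.1 = 1.053
Maximum at age 5 (1.200).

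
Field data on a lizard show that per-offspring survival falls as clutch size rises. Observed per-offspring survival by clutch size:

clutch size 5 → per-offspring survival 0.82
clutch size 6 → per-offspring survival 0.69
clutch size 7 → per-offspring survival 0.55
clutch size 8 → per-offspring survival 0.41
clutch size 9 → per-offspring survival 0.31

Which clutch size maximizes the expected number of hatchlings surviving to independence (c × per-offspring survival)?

Expected hatchlings surviving to independence = c × s(c):
  c=5: 5 × 0.82 = 4.100
  c=6: 6 × 0.69 = 4.140
  c=7: 7 × 0.55 = 3.850
  c=8: 8 × 0.41 = 3.280
  c=9: 9 × 0.31 = 2.790
Maximum at c = 6 (4.140 hatchlings surviving to independence).

6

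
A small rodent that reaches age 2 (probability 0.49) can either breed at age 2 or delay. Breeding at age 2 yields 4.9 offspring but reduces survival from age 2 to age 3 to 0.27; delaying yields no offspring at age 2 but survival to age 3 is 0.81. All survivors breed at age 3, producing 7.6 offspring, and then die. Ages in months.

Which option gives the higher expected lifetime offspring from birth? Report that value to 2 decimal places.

3.41

breed at age 2: R₀ = 0.49 × (4.9 + 0.27 × 7.6) = 0.49 × 6.9520 = 3.4065
delay to age 3: R₀ = 0.49 × (0.81 × 7.6) = 0.49 × 6.1560 = 3.0164
Higher: breed at age 2 (3.4065).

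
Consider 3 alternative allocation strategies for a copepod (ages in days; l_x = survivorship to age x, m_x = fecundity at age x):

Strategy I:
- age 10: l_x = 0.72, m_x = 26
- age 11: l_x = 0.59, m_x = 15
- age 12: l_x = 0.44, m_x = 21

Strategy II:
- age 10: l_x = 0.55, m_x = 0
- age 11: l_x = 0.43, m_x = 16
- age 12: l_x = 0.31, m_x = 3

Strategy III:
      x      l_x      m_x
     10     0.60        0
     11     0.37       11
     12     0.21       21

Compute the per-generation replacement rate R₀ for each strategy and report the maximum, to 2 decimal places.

36.81

Strategy I: R₀ = 0.72×26 + 0.59×15 + 0.44×21 = 36.8100
Strategy II: R₀ = 0.55×0 + 0.43×16 + 0.31×3 = 7.8100
Strategy III: R₀ = 0.60×0 + 0.37×11 + 0.21×21 = 8.4800
Highest R₀: strategy I with 36.8100.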